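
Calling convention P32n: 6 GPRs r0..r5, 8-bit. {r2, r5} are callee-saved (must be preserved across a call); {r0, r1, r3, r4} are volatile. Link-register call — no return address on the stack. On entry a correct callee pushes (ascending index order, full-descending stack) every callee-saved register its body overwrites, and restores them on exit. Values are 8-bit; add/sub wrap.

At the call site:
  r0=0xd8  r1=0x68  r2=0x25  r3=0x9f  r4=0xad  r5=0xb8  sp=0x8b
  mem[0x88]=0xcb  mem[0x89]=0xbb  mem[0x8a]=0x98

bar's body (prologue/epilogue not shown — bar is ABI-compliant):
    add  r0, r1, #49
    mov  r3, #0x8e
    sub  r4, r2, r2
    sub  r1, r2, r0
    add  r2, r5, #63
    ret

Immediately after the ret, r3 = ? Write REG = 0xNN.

prologue: push r2 → mem[0x8a]=0x25, sp=0x8a
body[0] add  r0, r1, #49 → r0=0x99
body[1] mov  r3, #0x8e → r3=0x8e
body[2] sub  r4, r2, r2 → r4=0x00
body[3] sub  r1, r2, r0 → r1=0x8c
body[4] add  r2, r5, #63 → r2=0xf7
epilogue: pop r2=0x25, sp=0x8b
r3 is caller-saved → body value

REG = 0x8e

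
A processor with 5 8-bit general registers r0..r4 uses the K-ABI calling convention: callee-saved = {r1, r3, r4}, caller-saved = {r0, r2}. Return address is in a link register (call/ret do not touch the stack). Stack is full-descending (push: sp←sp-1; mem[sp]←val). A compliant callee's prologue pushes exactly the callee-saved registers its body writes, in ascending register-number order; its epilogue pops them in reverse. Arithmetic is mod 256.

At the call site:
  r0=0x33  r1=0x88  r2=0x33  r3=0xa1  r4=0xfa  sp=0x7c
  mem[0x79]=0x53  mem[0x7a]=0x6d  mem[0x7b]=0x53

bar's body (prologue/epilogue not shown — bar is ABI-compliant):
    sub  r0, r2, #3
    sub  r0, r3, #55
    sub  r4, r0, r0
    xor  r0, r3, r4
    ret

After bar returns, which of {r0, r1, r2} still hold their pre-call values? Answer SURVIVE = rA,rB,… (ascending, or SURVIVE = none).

SURVIVE = r1,r2

prologue: push r4 -> mem[0x7b]=0xfa, sp=0x7b
body[0] sub  r0, r2, #3 -> r0=0x30
body[1] sub  r0, r3, #55 -> r0=0x6a
body[2] sub  r4, r0, r0 -> r4=0x00
body[3] xor  r0, r3, r4 -> r0=0xa1
epilogue: pop r4=0xfa, sp=0x7c
r0: caller-saved, written=True
r1: callee-saved, written=False
r2: caller-saved, written=False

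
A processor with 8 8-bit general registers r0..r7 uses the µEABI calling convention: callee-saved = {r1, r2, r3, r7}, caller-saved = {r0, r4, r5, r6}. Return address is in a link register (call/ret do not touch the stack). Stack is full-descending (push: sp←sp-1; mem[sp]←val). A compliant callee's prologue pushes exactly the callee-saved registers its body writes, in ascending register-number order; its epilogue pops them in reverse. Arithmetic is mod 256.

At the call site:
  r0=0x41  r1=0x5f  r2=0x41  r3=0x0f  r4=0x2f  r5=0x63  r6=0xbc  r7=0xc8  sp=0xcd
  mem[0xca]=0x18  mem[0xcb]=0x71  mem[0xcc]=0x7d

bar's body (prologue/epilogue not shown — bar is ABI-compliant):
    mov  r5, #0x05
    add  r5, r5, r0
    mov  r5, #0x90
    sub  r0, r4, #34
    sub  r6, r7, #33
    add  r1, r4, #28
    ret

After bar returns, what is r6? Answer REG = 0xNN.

REG = 0xa7

prologue: push r1 → mem[0xcc]=0x5f, sp=0xcc
body[0] mov  r5, #0x05 → r5=0x05
body[1] add  r5, r5, r0 → r5=0x46
body[2] mov  r5, #0x90 → r5=0x90
body[3] sub  r0, r4, #34 → r0=0x0d
body[4] sub  r6, r7, #33 → r6=0xa7
body[5] add  r1, r4, #28 → r1=0x4b
epilogue: pop r1=0x5f, sp=0xcd
r6 is caller-saved → body value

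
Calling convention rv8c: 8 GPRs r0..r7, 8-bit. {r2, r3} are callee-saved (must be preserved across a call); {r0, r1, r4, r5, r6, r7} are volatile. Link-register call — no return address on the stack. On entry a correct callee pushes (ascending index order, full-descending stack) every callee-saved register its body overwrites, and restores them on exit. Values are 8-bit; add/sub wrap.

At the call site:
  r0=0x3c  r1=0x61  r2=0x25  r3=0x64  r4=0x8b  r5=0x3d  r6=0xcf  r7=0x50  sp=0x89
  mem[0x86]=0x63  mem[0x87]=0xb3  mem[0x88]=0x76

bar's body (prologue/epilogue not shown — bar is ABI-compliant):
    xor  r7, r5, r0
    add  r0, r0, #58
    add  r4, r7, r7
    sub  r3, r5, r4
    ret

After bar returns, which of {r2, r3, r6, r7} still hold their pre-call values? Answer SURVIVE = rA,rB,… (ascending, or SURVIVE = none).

prologue: push r3 -> mem[0x88]=0x64, sp=0x88
body[0] xor  r7, r5, r0 -> r7=0x01
body[1] add  r0, r0, #58 -> r0=0x76
body[2] add  r4, r7, r7 -> r4=0x02
body[3] sub  r3, r5, r4 -> r3=0x3b
epilogue: pop r3=0x64, sp=0x89
r2: callee-saved, written=False
r3: callee-saved, written=True
r6: caller-saved, written=False
r7: caller-saved, written=True

SURVIVE = r2,r3,r6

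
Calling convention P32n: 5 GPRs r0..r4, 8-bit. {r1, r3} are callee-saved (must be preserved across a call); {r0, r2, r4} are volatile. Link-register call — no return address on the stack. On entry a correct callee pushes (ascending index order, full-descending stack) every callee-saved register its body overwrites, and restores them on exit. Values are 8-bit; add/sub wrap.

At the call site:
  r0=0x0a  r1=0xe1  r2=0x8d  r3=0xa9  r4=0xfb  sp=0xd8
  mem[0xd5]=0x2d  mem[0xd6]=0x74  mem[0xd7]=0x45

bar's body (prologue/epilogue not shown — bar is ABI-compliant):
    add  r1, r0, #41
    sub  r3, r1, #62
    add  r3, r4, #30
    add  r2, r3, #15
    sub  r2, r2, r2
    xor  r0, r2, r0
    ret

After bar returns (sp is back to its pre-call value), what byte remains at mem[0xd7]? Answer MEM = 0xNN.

prologue: push r1 -> mem[0xd7]=0xe1, sp=0xd7
prologue: push r3 -> mem[0xd6]=0xa9, sp=0xd6
body[0] add  r1, r0, #41 -> r1=0x33
body[1] sub  r3, r1, #62 -> r3=0xf5
body[2] add  r3, r4, #30 -> r3=0x19
body[3] add  r2, r3, #15 -> r2=0x28
body[4] sub  r2, r2, r2 -> r2=0x00
body[5] xor  r0, r2, r0 -> r0=0x0a
epilogue: pop r3=0xa9, sp=0xd7
epilogue: pop r1=0xe1, sp=0xd8
prologue pushed ['r1', 'r3'] at ['0xd7', '0xd6']

MEM = 0xe1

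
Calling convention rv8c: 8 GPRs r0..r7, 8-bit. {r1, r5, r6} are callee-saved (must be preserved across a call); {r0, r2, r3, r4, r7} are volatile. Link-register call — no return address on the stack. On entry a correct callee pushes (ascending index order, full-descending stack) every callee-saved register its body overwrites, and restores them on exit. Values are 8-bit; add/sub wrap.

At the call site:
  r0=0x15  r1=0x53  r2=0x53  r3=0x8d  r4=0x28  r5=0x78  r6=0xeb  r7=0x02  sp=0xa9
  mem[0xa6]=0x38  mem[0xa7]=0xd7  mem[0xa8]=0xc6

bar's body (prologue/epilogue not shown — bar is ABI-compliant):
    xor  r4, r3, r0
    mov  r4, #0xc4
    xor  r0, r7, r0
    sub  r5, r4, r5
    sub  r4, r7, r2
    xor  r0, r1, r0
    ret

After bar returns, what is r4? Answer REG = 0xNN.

REG = 0xaf

prologue: push r5 -> mem[0xa8]=0x78, sp=0xa8
body[0] xor  r4, r3, r0 -> r4=0x98
body[1] mov  r4, #0xc4 -> r4=0xc4
body[2] xor  r0, r7, r0 -> r0=0x17
body[3] sub  r5, r4, r5 -> r5=0x4c
body[4] sub  r4, r7, r2 -> r4=0xaf
body[5] xor  r0, r1, r0 -> r0=0x44
epilogue: pop r5=0x78, sp=0xa9
r4 is caller-saved -> body value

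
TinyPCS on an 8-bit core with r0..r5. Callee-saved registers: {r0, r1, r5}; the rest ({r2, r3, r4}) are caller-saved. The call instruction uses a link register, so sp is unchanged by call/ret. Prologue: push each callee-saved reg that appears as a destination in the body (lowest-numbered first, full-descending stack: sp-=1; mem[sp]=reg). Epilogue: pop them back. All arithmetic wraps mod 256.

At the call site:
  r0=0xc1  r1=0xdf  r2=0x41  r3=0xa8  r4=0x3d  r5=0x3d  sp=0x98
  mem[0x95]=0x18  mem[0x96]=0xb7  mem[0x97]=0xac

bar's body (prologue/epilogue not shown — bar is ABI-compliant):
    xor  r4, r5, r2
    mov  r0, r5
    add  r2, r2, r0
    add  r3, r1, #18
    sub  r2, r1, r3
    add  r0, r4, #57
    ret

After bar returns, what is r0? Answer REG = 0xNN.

REG = 0xc1

prologue: push r0 -> mem[0x97]=0xc1, sp=0x97
body[0] xor  r4, r5, r2 -> r4=0x7c
body[1] mov  r0, r5 -> r0=0x3d
body[2] add  r2, r2, r0 -> r2=0x7e
body[3] add  r3, r1, #18 -> r3=0xf1
body[4] sub  r2, r1, r3 -> r2=0xee
body[5] add  r0, r4, #57 -> r0=0xb5
epilogue: pop r0=0xc1, sp=0x98
r0 is callee-saved -> restored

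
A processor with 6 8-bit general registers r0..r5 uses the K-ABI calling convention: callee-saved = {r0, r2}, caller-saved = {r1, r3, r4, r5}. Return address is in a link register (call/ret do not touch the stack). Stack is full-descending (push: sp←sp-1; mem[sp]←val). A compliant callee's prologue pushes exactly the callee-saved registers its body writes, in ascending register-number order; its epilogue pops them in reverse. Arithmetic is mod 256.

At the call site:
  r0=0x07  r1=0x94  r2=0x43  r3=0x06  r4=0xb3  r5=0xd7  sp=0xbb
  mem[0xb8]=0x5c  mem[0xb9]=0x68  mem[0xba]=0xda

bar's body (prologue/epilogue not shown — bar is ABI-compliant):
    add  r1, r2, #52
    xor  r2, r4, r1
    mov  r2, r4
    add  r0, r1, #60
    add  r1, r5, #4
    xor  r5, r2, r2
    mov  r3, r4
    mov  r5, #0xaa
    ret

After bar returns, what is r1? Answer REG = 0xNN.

prologue: push r0 -> mem[0xba]=0x07, sp=0xba
prologue: push r2 -> mem[0xb9]=0x43, sp=0xb9
body[0] add  r1, r2, #52 -> r1=0x77
body[1] xor  r2, r4, r1 -> r2=0xc4
body[2] mov  r2, r4 -> r2=0xb3
body[3] add  r0, r1, #60 -> r0=0xb3
body[4] add  r1, r5, #4 -> r1=0xdb
body[5] xor  r5, r2, r2 -> r5=0x00
body[6] mov  r3, r4 -> r3=0xb3
body[7] mov  r5, #0xaa -> r5=0xaa
epilogue: pop r2=0x43, sp=0xba
epilogue: pop r0=0x07, sp=0xbb
r1 is caller-saved -> body value

REG = 0xdb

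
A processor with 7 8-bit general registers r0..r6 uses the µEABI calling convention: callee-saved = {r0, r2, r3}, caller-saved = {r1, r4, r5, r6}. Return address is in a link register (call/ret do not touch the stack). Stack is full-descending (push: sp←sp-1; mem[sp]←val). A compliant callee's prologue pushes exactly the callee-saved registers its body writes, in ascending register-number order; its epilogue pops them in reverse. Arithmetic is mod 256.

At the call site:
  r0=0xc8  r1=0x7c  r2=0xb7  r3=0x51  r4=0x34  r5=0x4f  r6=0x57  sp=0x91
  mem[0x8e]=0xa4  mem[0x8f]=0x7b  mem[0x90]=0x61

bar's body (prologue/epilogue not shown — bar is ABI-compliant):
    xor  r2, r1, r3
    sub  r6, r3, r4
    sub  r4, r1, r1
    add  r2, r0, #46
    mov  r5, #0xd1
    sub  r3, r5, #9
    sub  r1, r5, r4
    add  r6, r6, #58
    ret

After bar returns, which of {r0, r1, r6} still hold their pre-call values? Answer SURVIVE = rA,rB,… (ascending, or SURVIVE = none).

prologue: push r2 -> mem[0x90]=0xb7, sp=0x90
prologue: push r3 -> mem[0x8f]=0x51, sp=0x8f
body[0] xor  r2, r1, r3 -> r2=0x2d
body[1] sub  r6, r3, r4 -> r6=0x1d
body[2] sub  r4, r1, r1 -> r4=0x00
body[3] add  r2, r0, #46 -> r2=0xf6
body[4] mov  r5, #0xd1 -> r5=0xd1
body[5] sub  r3, r5, #9 -> r3=0xc8
body[6] sub  r1, r5, r4 -> r1=0xd1
body[7] add  r6, r6, #58 -> r6=0x57
epilogue: pop r3=0x51, sp=0x90
epilogue: pop r2=0xb7, sp=0x91
r0: callee-saved, written=False
r1: caller-saved, written=True
r6: caller-saved, written=True

SURVIVE = r0,r6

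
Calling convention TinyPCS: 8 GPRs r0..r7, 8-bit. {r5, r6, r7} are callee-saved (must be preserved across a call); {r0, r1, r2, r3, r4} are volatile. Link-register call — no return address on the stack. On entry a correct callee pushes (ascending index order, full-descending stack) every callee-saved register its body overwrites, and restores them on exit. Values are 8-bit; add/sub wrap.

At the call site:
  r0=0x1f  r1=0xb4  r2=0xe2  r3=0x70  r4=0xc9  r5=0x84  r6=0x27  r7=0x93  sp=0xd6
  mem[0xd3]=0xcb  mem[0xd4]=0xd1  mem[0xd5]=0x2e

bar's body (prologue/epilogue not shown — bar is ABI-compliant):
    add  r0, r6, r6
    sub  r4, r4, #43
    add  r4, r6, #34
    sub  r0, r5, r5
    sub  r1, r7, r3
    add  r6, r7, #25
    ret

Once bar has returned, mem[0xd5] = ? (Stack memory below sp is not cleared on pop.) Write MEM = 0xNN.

prologue: push r6 -> mem[0xd5]=0x27, sp=0xd5
body[0] add  r0, r6, r6 -> r0=0x4e
body[1] sub  r4, r4, #43 -> r4=0x9e
body[2] add  r4, r6, #34 -> r4=0x49
body[3] sub  r0, r5, r5 -> r0=0x00
body[4] sub  r1, r7, r3 -> r1=0x23
body[5] add  r6, r7, #25 -> r6=0xac
epilogue: pop r6=0x27, sp=0xd6
prologue pushed ['r6'] at ['0xd5']

MEM = 0x27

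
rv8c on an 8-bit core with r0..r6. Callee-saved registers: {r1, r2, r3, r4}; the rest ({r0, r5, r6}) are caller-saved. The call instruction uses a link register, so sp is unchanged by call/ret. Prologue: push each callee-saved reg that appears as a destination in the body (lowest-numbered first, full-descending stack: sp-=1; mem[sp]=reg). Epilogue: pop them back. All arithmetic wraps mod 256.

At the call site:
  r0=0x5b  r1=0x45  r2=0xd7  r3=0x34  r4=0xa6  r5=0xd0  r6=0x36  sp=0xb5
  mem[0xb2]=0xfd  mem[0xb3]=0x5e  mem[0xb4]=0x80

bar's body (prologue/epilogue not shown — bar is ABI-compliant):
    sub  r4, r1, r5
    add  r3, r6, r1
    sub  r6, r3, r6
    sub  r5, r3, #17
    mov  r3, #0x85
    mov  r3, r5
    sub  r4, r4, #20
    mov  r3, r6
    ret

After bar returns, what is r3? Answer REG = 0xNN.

prologue: push r3 -> mem[0xb4]=0x34, sp=0xb4
prologue: push r4 -> mem[0xb3]=0xa6, sp=0xb3
body[0] sub  r4, r1, r5 -> r4=0x75
body[1] add  r3, r6, r1 -> r3=0x7b
body[2] sub  r6, r3, r6 -> r6=0x45
body[3] sub  r5, r3, #17 -> r5=0x6a
body[4] mov  r3, #0x85 -> r3=0x85
body[5] mov  r3, r5 -> r3=0x6a
body[6] sub  r4, r4, #20 -> r4=0x61
body[7] mov  r3, r6 -> r3=0x45
epilogue: pop r4=0xa6, sp=0xb4
epilogue: pop r3=0x34, sp=0xb5
r3 is callee-saved -> restored

REG = 0x34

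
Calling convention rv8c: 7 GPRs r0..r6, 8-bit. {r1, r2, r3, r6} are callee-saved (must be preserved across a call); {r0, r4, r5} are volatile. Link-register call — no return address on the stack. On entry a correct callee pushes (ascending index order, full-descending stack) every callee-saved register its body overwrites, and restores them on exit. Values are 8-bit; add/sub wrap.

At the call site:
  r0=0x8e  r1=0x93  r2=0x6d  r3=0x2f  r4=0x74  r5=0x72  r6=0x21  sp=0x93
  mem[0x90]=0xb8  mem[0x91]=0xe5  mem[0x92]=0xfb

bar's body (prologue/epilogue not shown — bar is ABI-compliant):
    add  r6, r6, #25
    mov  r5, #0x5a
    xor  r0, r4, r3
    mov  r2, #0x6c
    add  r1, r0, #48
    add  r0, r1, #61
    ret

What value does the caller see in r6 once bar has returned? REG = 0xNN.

prologue: push r1 → mem[0x92]=0x93, sp=0x92
prologue: push r2 → mem[0x91]=0x6d, sp=0x91
prologue: push r6 → mem[0x90]=0x21, sp=0x90
body[0] add  r6, r6, #25 → r6=0x3a
body[1] mov  r5, #0x5a → r5=0x5a
body[2] xor  r0, r4, r3 → r0=0x5b
body[3] mov  r2, #0x6c → r2=0x6c
body[4] add  r1, r0, #48 → r1=0x8b
body[5] add  r0, r1, #61 → r0=0xc8
epilogue: pop r6=0x21, sp=0x91
epilogue: pop r2=0x6d, sp=0x92
epilogue: pop r1=0x93, sp=0x93
r6 is callee-saved → restored

REG = 0x21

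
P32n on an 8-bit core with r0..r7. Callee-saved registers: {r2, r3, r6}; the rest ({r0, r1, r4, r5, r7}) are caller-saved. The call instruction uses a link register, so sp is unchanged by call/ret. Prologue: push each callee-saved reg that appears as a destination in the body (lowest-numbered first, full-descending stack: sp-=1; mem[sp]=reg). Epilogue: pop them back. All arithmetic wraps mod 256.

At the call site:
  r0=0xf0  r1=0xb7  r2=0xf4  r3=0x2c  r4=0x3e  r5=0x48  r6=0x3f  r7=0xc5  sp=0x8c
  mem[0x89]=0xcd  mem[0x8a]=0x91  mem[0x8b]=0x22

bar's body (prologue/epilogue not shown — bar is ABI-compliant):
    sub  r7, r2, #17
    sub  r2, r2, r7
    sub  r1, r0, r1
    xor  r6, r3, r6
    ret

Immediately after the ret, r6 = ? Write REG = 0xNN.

REG = 0x3f

prologue: push r2 -> mem[0x8b]=0xf4, sp=0x8b
prologue: push r6 -> mem[0x8a]=0x3f, sp=0x8a
body[0] sub  r7, r2, #17 -> r7=0xe3
body[1] sub  r2, r2, r7 -> r2=0x11
body[2] sub  r1, r0, r1 -> r1=0x39
body[3] xor  r6, r3, r6 -> r6=0x13
epilogue: pop r6=0x3f, sp=0x8b
epilogue: pop r2=0xf4, sp=0x8c
r6 is callee-saved -> restored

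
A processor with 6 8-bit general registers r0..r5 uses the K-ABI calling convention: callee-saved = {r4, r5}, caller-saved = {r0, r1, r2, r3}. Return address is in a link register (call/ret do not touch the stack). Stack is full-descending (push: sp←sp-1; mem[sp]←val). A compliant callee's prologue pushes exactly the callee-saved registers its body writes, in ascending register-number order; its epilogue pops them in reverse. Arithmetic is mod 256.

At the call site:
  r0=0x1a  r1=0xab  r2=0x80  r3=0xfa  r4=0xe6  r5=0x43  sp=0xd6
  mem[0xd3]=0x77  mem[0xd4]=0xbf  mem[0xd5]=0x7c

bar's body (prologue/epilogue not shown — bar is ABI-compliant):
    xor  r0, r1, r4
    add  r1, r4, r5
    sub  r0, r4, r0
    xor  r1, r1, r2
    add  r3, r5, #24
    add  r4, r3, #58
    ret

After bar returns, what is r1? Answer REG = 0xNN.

REG = 0xa9

prologue: push r4 → mem[0xd5]=0xe6, sp=0xd5
body[0] xor  r0, r1, r4 → r0=0x4d
body[1] add  r1, r4, r5 → r1=0x29
body[2] sub  r0, r4, r0 → r0=0x99
body[3] xor  r1, r1, r2 → r1=0xa9
body[4] add  r3, r5, #24 → r3=0x5b
body[5] add  r4, r3, #58 → r4=0x95
epilogue: pop r4=0xe6, sp=0xd6
r1 is caller-saved → body value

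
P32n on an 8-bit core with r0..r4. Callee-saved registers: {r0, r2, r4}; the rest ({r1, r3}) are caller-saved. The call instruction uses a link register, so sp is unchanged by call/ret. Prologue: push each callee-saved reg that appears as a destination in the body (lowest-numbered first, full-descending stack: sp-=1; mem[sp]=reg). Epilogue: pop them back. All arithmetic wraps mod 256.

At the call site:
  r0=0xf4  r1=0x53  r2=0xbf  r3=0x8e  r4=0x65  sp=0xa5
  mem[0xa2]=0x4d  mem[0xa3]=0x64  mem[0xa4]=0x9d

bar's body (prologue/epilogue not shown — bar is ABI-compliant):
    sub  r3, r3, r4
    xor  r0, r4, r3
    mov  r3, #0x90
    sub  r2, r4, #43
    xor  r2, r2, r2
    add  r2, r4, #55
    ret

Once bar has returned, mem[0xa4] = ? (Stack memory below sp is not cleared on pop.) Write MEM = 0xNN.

prologue: push r0 → mem[0xa4]=0xf4, sp=0xa4
prologue: push r2 → mem[0xa3]=0xbf, sp=0xa3
body[0] sub  r3, r3, r4 → r3=0x29
body[1] xor  r0, r4, r3 → r0=0x4c
body[2] mov  r3, #0x90 → r3=0x90
body[3] sub  r2, r4, #43 → r2=0x3a
body[4] xor  r2, r2, r2 → r2=0x00
body[5] add  r2, r4, #55 → r2=0x9c
epilogue: pop r2=0xbf, sp=0xa4
epilogue: pop r0=0xf4, sp=0xa5
prologue pushed ['r0', 'r2'] at ['0xa4', '0xa3']

MEM = 0xf4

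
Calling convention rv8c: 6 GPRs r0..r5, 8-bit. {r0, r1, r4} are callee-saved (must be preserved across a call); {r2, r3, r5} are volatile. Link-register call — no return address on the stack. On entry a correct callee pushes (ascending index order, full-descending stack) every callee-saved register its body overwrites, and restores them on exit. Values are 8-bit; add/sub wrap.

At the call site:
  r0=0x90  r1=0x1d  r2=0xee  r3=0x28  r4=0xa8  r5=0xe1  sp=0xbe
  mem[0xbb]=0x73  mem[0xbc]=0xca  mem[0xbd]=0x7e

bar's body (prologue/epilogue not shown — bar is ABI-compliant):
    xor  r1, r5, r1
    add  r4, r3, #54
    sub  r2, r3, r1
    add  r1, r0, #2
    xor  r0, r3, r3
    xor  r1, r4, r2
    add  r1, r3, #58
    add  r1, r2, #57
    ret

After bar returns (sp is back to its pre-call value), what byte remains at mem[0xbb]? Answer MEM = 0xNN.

MEM = 0xa8

prologue: push r0 → mem[0xbd]=0x90, sp=0xbd
prologue: push r1 → mem[0xbc]=0x1d, sp=0xbc
prologue: push r4 → mem[0xbb]=0xa8, sp=0xbb
body[0] xor  r1, r5, r1 → r1=0xfc
body[1] add  r4, r3, #54 → r4=0x5e
body[2] sub  r2, r3, r1 → r2=0x2c
body[3] add  r1, r0, #2 → r1=0x92
body[4] xor  r0, r3, r3 → r0=0x00
body[5] xor  r1, r4, r2 → r1=0x72
body[6] add  r1, r3, #58 → r1=0x62
body[7] add  r1, r2, #57 → r1=0x65
epilogue: pop r4=0xa8, sp=0xbc
epilogue: pop r1=0x1d, sp=0xbd
epilogue: pop r0=0x90, sp=0xbe
prologue pushed ['r0', 'r1', 'r4'] at ['0xbd', '0xbc', '0xbb']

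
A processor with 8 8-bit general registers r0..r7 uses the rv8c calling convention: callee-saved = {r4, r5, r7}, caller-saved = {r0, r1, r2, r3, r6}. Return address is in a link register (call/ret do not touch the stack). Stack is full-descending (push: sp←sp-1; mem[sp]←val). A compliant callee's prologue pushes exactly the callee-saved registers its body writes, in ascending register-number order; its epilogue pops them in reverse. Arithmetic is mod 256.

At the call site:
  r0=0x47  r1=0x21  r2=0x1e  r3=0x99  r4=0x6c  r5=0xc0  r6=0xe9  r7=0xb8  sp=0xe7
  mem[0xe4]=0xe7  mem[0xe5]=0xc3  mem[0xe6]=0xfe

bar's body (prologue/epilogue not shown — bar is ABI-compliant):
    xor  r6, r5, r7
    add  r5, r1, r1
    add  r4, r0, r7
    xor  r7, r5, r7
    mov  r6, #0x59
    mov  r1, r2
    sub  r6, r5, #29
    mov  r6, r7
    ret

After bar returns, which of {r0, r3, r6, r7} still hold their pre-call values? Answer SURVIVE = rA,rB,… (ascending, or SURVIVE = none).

prologue: push r4 -> mem[0xe6]=0x6c, sp=0xe6
prologue: push r5 -> mem[0xe5]=0xc0, sp=0xe5
prologue: push r7 -> mem[0xe4]=0xb8, sp=0xe4
body[0] xor  r6, r5, r7 -> r6=0x78
body[1] add  r5, r1, r1 -> r5=0x42
body[2] add  r4, r0, r7 -> r4=0xff
body[3] xor  r7, r5, r7 -> r7=0xfa
body[4] mov  r6, #0x59 -> r6=0x59
body[5] mov  r1, r2 -> r1=0x1e
body[6] sub  r6, r5, #29 -> r6=0x25
body[7] mov  r6, r7 -> r6=0xfa
epilogue: pop r7=0xb8, sp=0xe5
epilogue: pop r5=0xc0, sp=0xe6
epilogue: pop r4=0x6c, sp=0xe7
r0: caller-saved, written=False
r3: caller-saved, written=False
r6: caller-saved, written=True
r7: callee-saved, written=True

SURVIVE = r0,r3,r7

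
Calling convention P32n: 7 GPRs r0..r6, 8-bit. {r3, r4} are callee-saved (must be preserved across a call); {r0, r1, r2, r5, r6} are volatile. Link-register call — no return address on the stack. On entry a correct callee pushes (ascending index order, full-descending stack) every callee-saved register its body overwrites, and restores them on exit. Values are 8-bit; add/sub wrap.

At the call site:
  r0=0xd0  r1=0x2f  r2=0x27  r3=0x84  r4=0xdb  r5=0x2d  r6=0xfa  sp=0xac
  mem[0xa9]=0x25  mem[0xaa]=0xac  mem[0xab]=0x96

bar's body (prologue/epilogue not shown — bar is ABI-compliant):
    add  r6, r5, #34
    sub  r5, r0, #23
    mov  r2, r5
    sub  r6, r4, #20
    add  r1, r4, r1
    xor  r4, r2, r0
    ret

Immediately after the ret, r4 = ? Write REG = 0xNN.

prologue: push r4 → mem[0xab]=0xdb, sp=0xab
body[0] add  r6, r5, #34 → r6=0x4f
body[1] sub  r5, r0, #23 → r5=0xb9
body[2] mov  r2, r5 → r2=0xb9
body[3] sub  r6, r4, #20 → r6=0xc7
body[4] add  r1, r4, r1 → r1=0x0a
body[5] xor  r4, r2, r0 → r4=0x69
epilogue: pop r4=0xdb, sp=0xac
r4 is callee-saved → restored

REG = 0xdb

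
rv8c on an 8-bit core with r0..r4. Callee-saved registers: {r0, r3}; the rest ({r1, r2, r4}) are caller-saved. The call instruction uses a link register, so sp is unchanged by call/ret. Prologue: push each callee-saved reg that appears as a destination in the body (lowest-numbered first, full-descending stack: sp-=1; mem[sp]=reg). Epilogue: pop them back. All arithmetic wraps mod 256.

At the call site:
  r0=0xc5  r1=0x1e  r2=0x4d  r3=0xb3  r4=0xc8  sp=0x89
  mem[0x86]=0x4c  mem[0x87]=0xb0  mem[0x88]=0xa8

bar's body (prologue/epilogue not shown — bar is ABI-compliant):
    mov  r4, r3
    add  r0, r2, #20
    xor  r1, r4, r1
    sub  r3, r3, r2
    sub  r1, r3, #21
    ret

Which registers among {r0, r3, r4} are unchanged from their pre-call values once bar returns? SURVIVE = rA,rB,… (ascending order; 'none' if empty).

SURVIVE = r0,r3

prologue: push r0 → mem[0x88]=0xc5, sp=0x88
prologue: push r3 → mem[0x87]=0xb3, sp=0x87
body[0] mov  r4, r3 → r4=0xb3
body[1] add  r0, r2, #20 → r0=0x61
body[2] xor  r1, r4, r1 → r1=0xad
body[3] sub  r3, r3, r2 → r3=0x66
body[4] sub  r1, r3, #21 → r1=0x51
epilogue: pop r3=0xb3, sp=0x88
epilogue: pop r0=0xc5, sp=0x89
r0: callee-saved, written=True
r3: callee-saved, written=True
r4: caller-saved, written=True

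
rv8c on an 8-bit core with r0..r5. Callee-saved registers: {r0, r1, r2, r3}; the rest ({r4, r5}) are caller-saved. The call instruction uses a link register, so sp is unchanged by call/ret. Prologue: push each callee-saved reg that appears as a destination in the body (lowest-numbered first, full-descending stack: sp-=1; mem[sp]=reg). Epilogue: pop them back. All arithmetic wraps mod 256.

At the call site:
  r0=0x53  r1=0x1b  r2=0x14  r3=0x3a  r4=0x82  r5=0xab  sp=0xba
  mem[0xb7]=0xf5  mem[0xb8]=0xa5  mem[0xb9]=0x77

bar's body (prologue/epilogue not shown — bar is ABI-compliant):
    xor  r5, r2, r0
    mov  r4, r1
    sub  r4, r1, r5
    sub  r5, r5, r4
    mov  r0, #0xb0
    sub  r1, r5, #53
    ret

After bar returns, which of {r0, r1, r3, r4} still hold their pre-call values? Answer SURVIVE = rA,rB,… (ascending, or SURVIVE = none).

prologue: push r0 → mem[0xb9]=0x53, sp=0xb9
prologue: push r1 → mem[0xb8]=0x1b, sp=0xb8
body[0] xor  r5, r2, r0 → r5=0x47
body[1] mov  r4, r1 → r4=0x1b
body[2] sub  r4, r1, r5 → r4=0xd4
body[3] sub  r5, r5, r4 → r5=0x73
body[4] mov  r0, #0xb0 → r0=0xb0
body[5] sub  r1, r5, #53 → r1=0x3e
epilogue: pop r1=0x1b, sp=0xb9
epilogue: pop r0=0x53, sp=0xba
r0: callee-saved, written=True
r1: callee-saved, written=True
r3: callee-saved, written=False
r4: caller-saved, written=True

SURVIVE = r0,r1,r3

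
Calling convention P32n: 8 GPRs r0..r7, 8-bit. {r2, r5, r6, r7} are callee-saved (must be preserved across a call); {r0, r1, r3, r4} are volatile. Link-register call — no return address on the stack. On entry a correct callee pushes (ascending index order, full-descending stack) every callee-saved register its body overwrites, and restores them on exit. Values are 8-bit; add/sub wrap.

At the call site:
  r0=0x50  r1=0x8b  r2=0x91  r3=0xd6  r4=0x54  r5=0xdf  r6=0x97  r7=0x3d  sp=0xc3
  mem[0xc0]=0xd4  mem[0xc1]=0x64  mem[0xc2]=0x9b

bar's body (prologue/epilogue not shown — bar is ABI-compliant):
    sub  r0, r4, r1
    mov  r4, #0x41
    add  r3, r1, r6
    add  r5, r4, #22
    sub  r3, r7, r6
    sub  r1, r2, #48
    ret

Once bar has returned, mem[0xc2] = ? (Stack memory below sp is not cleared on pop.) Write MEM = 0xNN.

prologue: push r5 → mem[0xc2]=0xdf, sp=0xc2
body[0] sub  r0, r4, r1 → r0=0xc9
body[1] mov  r4, #0x41 → r4=0x41
body[2] add  r3, r1, r6 → r3=0x22
body[3] add  r5, r4, #22 → r5=0x57
body[4] sub  r3, r7, r6 → r3=0xa6
body[5] sub  r1, r2, #48 → r1=0x61
epilogue: pop r5=0xdf, sp=0xc3
prologue pushed ['r5'] at ['0xc2']

MEM = 0xdf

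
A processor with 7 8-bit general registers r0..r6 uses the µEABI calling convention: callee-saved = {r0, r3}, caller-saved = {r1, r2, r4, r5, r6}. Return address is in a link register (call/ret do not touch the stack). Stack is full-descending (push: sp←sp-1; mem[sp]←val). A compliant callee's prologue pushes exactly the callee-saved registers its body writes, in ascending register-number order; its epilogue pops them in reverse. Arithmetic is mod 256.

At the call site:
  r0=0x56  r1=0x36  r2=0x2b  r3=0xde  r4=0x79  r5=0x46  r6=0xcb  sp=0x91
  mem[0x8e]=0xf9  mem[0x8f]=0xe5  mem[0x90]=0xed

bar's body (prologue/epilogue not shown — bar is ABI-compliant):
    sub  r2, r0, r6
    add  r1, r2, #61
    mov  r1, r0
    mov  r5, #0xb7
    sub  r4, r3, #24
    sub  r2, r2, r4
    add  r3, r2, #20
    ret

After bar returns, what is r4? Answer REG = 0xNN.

REG = 0xc6

prologue: push r3 -> mem[0x90]=0xde, sp=0x90
body[0] sub  r2, r0, r6 -> r2=0x8b
body[1] add  r1, r2, #61 -> r1=0xc8
body[2] mov  r1, r0 -> r1=0x56
body[3] mov  r5, #0xb7 -> r5=0xb7
body[4] sub  r4, r3, #24 -> r4=0xc6
body[5] sub  r2, r2, r4 -> r2=0xc5
body[6] add  r3, r2, #20 -> r3=0xd9
epilogue: pop r3=0xde, sp=0x91
r4 is caller-saved -> body value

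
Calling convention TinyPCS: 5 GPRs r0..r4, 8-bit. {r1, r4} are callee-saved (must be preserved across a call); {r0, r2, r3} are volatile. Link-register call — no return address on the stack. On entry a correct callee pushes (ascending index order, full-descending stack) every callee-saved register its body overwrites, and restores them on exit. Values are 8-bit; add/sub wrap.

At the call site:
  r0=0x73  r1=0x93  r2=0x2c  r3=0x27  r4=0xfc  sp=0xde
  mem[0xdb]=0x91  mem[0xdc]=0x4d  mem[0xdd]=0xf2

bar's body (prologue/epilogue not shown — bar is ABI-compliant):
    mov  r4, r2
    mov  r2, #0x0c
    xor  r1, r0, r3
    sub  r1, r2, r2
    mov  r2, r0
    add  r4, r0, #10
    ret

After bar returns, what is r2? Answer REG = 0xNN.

prologue: push r1 -> mem[0xdd]=0x93, sp=0xdd
prologue: push r4 -> mem[0xdc]=0xfc, sp=0xdc
body[0] mov  r4, r2 -> r4=0x2c
body[1] mov  r2, #0x0c -> r2=0x0c
body[2] xor  r1, r0, r3 -> r1=0x54
body[3] sub  r1, r2, r2 -> r1=0x00
body[4] mov  r2, r0 -> r2=0x73
body[5] add  r4, r0, #10 -> r4=0x7d
epilogue: pop r4=0xfc, sp=0xdd
epilogue: pop r1=0x93, sp=0xde
r2 is caller-saved -> body value

REG = 0x73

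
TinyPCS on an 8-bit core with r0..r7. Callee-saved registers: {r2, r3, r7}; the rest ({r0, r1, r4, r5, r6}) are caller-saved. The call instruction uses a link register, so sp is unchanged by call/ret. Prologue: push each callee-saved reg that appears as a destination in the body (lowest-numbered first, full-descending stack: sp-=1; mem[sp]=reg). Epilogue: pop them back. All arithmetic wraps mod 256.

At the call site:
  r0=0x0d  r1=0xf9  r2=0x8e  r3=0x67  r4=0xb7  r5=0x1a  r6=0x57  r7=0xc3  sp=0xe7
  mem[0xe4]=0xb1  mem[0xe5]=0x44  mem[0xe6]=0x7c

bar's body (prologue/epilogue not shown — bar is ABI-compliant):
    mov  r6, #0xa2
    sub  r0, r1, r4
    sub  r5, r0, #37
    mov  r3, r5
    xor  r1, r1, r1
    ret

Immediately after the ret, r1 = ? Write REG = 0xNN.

prologue: push r3 → mem[0xe6]=0x67, sp=0xe6
body[0] mov  r6, #0xa2 → r6=0xa2
body[1] sub  r0, r1, r4 → r0=0x42
body[2] sub  r5, r0, #37 → r5=0x1d
body[3] mov  r3, r5 → r3=0x1d
body[4] xor  r1, r1, r1 → r1=0x00
epilogue: pop r3=0x67, sp=0xe7
r1 is caller-saved → body value

REG = 0x00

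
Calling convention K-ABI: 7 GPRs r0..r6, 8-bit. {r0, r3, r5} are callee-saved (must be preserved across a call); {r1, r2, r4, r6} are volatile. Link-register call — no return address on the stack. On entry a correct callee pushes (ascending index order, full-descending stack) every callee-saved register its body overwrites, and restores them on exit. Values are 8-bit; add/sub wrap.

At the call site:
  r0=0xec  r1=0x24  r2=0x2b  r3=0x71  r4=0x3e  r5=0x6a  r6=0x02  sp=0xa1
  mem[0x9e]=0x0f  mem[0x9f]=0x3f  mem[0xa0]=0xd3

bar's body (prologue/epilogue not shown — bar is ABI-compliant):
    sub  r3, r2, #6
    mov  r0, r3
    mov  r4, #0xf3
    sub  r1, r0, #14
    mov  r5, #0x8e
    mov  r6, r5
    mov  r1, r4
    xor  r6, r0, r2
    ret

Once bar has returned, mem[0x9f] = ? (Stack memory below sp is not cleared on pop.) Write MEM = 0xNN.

MEM = 0x71

prologue: push r0 -> mem[0xa0]=0xec, sp=0xa0
prologue: push r3 -> mem[0x9f]=0x71, sp=0x9f
prologue: push r5 -> mem[0x9e]=0x6a, sp=0x9e
body[0] sub  r3, r2, #6 -> r3=0x25
body[1] mov  r0, r3 -> r0=0x25
body[2] mov  r4, #0xf3 -> r4=0xf3
body[3] sub  r1, r0, #14 -> r1=0x17
body[4] mov  r5, #0x8e -> r5=0x8e
body[5] mov  r6, r5 -> r6=0x8e
body[6] mov  r1, r4 -> r1=0xf3
body[7] xor  r6, r0, r2 -> r6=0x0e
epilogue: pop r5=0x6a, sp=0x9f
epilogue: pop r3=0x71, sp=0xa0
epilogue: pop r0=0xec, sp=0xa1
prologue pushed ['r0', 'r3', 'r5'] at ['0xa0', '0x9f', '0x9e']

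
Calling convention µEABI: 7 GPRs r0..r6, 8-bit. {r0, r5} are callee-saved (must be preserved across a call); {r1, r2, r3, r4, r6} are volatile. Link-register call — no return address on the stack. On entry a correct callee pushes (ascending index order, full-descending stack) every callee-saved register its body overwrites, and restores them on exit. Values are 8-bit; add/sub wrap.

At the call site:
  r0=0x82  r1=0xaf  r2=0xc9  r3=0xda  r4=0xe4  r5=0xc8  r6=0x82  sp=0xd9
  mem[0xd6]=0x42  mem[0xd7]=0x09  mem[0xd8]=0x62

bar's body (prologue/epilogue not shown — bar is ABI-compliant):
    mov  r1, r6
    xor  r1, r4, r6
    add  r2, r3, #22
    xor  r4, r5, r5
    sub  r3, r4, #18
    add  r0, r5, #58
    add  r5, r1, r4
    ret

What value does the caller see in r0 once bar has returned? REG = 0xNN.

prologue: push r0 -> mem[0xd8]=0x82, sp=0xd8
prologue: push r5 -> mem[0xd7]=0xc8, sp=0xd7
body[0] mov  r1, r6 -> r1=0x82
body[1] xor  r1, r4, r6 -> r1=0x66
body[2] add  r2, r3, #22 -> r2=0xf0
body[3] xor  r4, r5, r5 -> r4=0x00
body[4] sub  r3, r4, #18 -> r3=0xee
body[5] add  r0, r5, #58 -> r0=0x02
body[6] add  r5, r1, r4 -> r5=0x66
epilogue: pop r5=0xc8, sp=0xd8
epilogue: pop r0=0x82, sp=0xd9
r0 is callee-saved -> restored

REG = 0x82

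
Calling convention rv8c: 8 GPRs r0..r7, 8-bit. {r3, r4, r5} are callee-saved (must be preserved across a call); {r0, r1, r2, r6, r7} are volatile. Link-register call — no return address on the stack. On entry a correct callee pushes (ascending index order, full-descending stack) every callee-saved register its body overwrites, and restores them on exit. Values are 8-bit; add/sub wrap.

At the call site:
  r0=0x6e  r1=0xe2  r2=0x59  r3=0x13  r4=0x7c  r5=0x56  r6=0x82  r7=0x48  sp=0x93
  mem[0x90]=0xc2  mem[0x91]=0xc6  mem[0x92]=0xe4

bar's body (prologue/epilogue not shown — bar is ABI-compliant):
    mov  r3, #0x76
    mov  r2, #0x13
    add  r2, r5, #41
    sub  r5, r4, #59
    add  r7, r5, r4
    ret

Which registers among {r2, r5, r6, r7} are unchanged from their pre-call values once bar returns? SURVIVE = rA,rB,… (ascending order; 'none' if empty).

SURVIVE = r5,r6

prologue: push r3 -> mem[0x92]=0x13, sp=0x92
prologue: push r5 -> mem[0x91]=0x56, sp=0x91
body[0] mov  r3, #0x76 -> r3=0x76
body[1] mov  r2, #0x13 -> r2=0x13
body[2] add  r2, r5, #41 -> r2=0x7f
body[3] sub  r5, r4, #59 -> r5=0x41
body[4] add  r7, r5, r4 -> r7=0xbd
epilogue: pop r5=0x56, sp=0x92
epilogue: pop r3=0x13, sp=0x93
r2: caller-saved, written=True
r5: callee-saved, written=True
r6: caller-saved, written=False
r7: caller-saved, written=True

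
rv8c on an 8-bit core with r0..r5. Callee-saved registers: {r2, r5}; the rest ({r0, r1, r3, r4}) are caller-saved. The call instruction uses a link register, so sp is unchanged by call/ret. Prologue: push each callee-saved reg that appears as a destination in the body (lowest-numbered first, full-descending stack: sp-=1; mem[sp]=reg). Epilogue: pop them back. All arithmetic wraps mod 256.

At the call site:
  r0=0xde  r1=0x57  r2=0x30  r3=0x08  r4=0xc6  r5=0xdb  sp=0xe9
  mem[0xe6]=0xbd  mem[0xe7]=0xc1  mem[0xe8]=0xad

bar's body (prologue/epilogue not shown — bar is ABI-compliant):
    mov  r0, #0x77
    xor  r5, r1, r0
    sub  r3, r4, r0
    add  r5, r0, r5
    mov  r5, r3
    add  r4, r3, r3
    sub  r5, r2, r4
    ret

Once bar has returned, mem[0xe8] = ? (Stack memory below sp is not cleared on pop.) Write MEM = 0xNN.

prologue: push r5 -> mem[0xe8]=0xdb, sp=0xe8
body[0] mov  r0, #0x77 -> r0=0x77
body[1] xor  r5, r1, r0 -> r5=0x20
body[2] sub  r3, r4, r0 -> r3=0x4f
body[3] add  r5, r0, r5 -> r5=0x97
body[4] mov  r5, r3 -> r5=0x4f
body[5] add  r4, r3, r3 -> r4=0x9e
body[6] sub  r5, r2, r4 -> r5=0x92
epilogue: pop r5=0xdb, sp=0xe9
prologue pushed ['r5'] at ['0xe8']

MEM = 0xdb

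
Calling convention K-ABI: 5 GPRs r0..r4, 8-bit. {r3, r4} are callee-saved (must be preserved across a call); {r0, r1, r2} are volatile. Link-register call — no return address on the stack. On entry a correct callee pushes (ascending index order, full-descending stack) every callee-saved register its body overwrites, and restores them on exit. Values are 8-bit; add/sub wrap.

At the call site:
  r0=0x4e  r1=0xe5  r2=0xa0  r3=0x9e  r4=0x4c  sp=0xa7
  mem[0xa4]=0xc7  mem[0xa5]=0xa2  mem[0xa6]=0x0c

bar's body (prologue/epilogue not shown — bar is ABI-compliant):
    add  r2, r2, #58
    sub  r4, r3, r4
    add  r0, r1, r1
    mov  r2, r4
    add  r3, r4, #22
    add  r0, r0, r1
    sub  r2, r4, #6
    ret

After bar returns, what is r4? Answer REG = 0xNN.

prologue: push r3 -> mem[0xa6]=0x9e, sp=0xa6
prologue: push r4 -> mem[0xa5]=0x4c, sp=0xa5
body[0] add  r2, r2, #58 -> r2=0xda
body[1] sub  r4, r3, r4 -> r4=0x52
body[2] add  r0, r1, r1 -> r0=0xca
body[3] mov  r2, r4 -> r2=0x52
body[4] add  r3, r4, #22 -> r3=0x68
body[5] add  r0, r0, r1 -> r0=0xaf
body[6] sub  r2, r4, #6 -> r2=0x4c
epilogue: pop r4=0x4c, sp=0xa6
epilogue: pop r3=0x9e, sp=0xa7
r4 is callee-saved -> restored

REG = 0x4c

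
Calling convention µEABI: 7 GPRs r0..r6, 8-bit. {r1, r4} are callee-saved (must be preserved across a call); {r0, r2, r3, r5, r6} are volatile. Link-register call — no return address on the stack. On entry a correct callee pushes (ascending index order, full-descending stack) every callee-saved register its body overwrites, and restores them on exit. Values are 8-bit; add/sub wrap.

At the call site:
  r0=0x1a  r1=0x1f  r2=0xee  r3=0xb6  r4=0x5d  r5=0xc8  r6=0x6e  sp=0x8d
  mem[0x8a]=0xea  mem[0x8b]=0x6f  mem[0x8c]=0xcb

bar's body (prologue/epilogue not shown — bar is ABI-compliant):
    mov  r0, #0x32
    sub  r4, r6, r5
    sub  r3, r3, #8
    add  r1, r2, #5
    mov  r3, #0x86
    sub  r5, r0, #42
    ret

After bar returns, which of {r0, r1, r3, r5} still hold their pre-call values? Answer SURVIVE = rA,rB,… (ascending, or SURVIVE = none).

prologue: push r1 -> mem[0x8c]=0x1f, sp=0x8c
prologue: push r4 -> mem[0x8b]=0x5d, sp=0x8b
body[0] mov  r0, #0x32 -> r0=0x32
body[1] sub  r4, r6, r5 -> r4=0xa6
body[2] sub  r3, r3, #8 -> r3=0xae
body[3] add  r1, r2, #5 -> r1=0xf3
body[4] mov  r3, #0x86 -> r3=0x86
body[5] sub  r5, r0, #42 -> r5=0x08
epilogue: pop r4=0x5d, sp=0x8c
epilogue: pop r1=0x1f, sp=0x8d
r0: caller-saved, written=True
r1: callee-saved, written=True
r3: caller-saved, written=True
r5: caller-saved, written=True

SURVIVE = r1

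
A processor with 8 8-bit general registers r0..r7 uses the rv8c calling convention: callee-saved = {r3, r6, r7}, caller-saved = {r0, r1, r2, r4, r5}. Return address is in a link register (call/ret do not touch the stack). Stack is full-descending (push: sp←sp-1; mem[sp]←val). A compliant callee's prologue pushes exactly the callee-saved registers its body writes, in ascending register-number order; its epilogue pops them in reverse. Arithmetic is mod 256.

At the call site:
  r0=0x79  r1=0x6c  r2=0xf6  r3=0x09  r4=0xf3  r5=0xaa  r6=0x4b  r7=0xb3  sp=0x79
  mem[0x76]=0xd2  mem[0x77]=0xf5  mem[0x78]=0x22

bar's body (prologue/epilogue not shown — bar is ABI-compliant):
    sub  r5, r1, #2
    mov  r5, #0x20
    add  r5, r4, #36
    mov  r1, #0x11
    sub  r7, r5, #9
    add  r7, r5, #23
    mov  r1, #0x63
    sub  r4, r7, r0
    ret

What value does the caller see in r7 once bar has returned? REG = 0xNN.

REG = 0xb3

prologue: push r7 → mem[0x78]=0xb3, sp=0x78
body[0] sub  r5, r1, #2 → r5=0x6a
body[1] mov  r5, #0x20 → r5=0x20
body[2] add  r5, r4, #36 → r5=0x17
body[3] mov  r1, #0x11 → r1=0x11
body[4] sub  r7, r5, #9 → r7=0x0e
body[5] add  r7, r5, #23 → r7=0x2e
body[6] mov  r1, #0x63 → r1=0x63
body[7] sub  r4, r7, r0 → r4=0xb5
epilogue: pop r7=0xb3, sp=0x79
r7 is callee-saved → restored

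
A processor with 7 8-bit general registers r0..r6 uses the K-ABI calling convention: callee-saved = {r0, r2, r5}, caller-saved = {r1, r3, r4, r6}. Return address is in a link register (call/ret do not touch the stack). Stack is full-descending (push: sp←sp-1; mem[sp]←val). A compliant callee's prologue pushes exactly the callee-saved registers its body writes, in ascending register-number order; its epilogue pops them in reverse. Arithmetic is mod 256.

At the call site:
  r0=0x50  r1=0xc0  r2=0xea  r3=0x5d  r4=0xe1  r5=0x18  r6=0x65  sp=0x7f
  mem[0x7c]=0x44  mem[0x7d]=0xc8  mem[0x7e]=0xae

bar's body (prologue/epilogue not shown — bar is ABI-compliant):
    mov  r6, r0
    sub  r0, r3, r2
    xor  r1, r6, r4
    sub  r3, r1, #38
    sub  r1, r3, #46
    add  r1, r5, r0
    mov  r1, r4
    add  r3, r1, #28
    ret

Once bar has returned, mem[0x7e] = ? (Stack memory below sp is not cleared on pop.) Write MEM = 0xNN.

prologue: push r0 -> mem[0x7e]=0x50, sp=0x7e
body[0] mov  r6, r0 -> r6=0x50
body[1] sub  r0, r3, r2 -> r0=0x73
body[2] xor  r1, r6, r4 -> r1=0xb1
body[3] sub  r3, r1, #38 -> r3=0x8b
body[4] sub  r1, r3, #46 -> r1=0x5d
body[5] add  r1, r5, r0 -> r1=0x8b
body[6] mov  r1, r4 -> r1=0xe1
body[7] add  r3, r1, #28 -> r3=0xfd
epilogue: pop r0=0x50, sp=0x7f
prologue pushed ['r0'] at ['0x7e']

MEM = 0x50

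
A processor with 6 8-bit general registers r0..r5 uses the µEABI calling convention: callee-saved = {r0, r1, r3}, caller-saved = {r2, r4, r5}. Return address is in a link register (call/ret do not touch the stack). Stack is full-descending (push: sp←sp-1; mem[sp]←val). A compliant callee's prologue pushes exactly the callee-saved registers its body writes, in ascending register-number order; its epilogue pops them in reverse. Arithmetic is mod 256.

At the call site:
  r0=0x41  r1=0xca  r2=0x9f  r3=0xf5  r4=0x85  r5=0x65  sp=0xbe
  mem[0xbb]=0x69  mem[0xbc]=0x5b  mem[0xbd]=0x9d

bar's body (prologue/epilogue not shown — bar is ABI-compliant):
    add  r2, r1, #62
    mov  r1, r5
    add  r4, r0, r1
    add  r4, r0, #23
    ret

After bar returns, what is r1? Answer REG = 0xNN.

prologue: push r1 → mem[0xbd]=0xca, sp=0xbd
body[0] add  r2, r1, #62 → r2=0x08
body[1] mov  r1, r5 → r1=0x65
body[2] add  r4, r0, r1 → r4=0xa6
body[3] add  r4, r0, #23 → r4=0x58
epilogue: pop r1=0xca, sp=0xbe
r1 is callee-saved → restored

REG = 0xca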